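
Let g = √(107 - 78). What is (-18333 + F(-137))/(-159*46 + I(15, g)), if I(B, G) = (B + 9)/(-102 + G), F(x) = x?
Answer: 23359993451/9250704057 - 7388*√29/9250704057 ≈ 2.5252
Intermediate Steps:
g = √29 ≈ 5.3852
I(B, G) = (9 + B)/(-102 + G)
(-18333 + F(-137))/(-159*46 + I(15, g)) = (-18333 - 137)/(-159*46 + (9 + 15)/(-102 + √29)) = -18470/(-7314 + 24/(-102 + √29))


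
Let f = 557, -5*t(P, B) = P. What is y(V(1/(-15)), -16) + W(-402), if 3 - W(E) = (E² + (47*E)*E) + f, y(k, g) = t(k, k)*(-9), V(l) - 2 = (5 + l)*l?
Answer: -969692874/125 ≈ -7.7575e+6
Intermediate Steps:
t(P, B) = -P/5
V(l) = 2 + l*(5 + l) (V(l) = 2 + (5 + l)*l = 2 + l*(5 + l))
y(k, g) = 9*k/5 (y(k, g) = -k/5*(-9) = 9*k/5)
W(E) = -554 - 48*E² (W(E) = 3 - ((E² + (47*E)*E) + 557) = 3 - ((E² + 47*E²) + 557) = 3 - (48*E² + 557) = 3 - (557 + 48*E²) = 3 + (-557 - 48*E²) = -554 - 48*E²)
y(V(1/(-15)), -16) + W(-402) = 9*(2 + (1/(-15))² + 5/(-15))/5 + (-554 - 48*(-402)²) = 9*(2 + (-1/15)² + 5*(-1/15))/5 + (-554 - 48*161604) = 9*(2 + 1/225 - ⅓)/5 + (-554 - 7756992) = (9/5)*(376/225) - 7757546 = 376/125 - 7757546 = -969692874/125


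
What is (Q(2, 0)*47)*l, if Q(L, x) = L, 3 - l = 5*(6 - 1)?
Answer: -2068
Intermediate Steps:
l = -22 (l = 3 - 5*(6 - 1) = 3 - 5*5 = 3 - 1*25 = 3 - 25 = -22)
(Q(2, 0)*47)*l = (2*47)*(-22) = 94*(-22) = -2068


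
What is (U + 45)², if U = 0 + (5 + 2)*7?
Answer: 8836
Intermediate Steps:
U = 49 (U = 0 + 7*7 = 0 + 49 = 49)
(U + 45)² = (49 + 45)² = 94² = 8836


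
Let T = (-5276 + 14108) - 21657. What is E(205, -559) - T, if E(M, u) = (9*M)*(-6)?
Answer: 1755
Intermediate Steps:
E(M, u) = -54*M
T = -12825 (T = 8832 - 21657 = -12825)
E(205, -559) - T = -54*205 - 1*(-12825) = -11070 + 12825 = 1755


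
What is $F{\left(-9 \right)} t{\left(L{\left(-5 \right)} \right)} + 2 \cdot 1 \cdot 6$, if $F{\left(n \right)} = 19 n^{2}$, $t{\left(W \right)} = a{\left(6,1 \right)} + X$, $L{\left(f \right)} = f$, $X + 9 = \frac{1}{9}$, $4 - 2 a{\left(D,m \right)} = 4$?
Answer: $-13668$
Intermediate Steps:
$a{\left(D,m \right)} = 0$ ($a{\left(D,m \right)} = 2 - 2 = 0$)
$X = - \frac{80}{9}$ ($X = -9 + \frac{1}{9} = - \frac{80}{9} \approx -8.8889$)
$t{\left(W \right)} = - \frac{80}{9}$ ($t{\left(W \right)} = 0 - \frac{80}{9} = - \frac{80}{9}$)
$F{\left(-9 \right)} t{\left(L{\left(-5 \right)} \right)} + 2 \cdot 1 \cdot 6 = 19 \left(-9\right)^{2} \left(- \frac{80}{9}\right) + 2 \cdot 1 \cdot 6 = 19 \cdot 81 \left(- \frac{80}{9}\right) + 2 \cdot 6 = 1539 \left(- \frac{80}{9}\right) + 12 = -13680 + 12 = -13668$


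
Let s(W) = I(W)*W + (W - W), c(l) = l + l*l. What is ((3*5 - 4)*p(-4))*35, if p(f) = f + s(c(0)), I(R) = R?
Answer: -1540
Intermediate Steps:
c(l) = l + l²
s(W) = W² (s(W) = W*W + (W - W) = W² + 0 = W²)
p(f) = f (p(f) = f + (0*(1 + 0))² = f + (0*1)² = f + 0² = f + 0 = f)
((3*5 - 4)*p(-4))*35 = ((3*5 - 4)*(-4))*35 = ((15 - 4)*(-4))*35 = (11*(-4))*35 = -44*35 = -1540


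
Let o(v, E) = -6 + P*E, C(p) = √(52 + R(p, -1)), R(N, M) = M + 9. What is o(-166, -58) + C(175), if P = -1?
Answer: 52 + 2*√15 ≈ 59.746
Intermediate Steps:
R(N, M) = 9 + M
C(p) = 2*√15 (C(p) = √(52 + (9 - 1)) = √(52 + 8) = √60 = 2*√15)
o(v, E) = -6 - E
o(-166, -58) + C(175) = (-6 - 1*(-58)) + 2*√15 = (-6 + 58) + 2*√15 = 52 + 2*√15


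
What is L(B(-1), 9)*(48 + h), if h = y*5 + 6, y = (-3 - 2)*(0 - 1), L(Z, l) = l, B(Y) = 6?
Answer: 711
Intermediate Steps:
y = 5 (y = -5*(-1) = 5)
h = 31 (h = 5*5 + 6 = 25 + 6 = 31)
L(B(-1), 9)*(48 + h) = 9*(48 + 31) = 9*79 = 711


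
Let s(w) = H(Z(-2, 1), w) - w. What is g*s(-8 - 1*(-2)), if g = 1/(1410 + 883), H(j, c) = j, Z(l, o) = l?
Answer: 4/2293 ≈ 0.0017444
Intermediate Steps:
s(w) = -2 - w
g = 1/2293 ≈ 0.00043611
g*s(-8 - 1*(-2)) = (-2 - (-8 - 1*(-2)))/2293 = (-2 - (-8 + 2))/2293 = (-2 - 1*(-6))/2293 = (-2 + 6)/2293 = (1/2293)*4 = 4/2293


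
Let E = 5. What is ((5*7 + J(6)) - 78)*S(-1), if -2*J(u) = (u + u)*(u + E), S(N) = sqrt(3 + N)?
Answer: -109*sqrt(2) ≈ -154.15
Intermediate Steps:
J(u) = -u*(5 + u) (J(u) = -(u + u)*(u + 5)/2 = -2*u*(5 + u)/2 = -u*(5 + u))
((5*7 + J(6)) - 78)*S(-1) = ((5*7 - 1*6*(5 + 6)) - 78)*sqrt(3 - 1) = ((35 - 1*6*11) - 78)*sqrt(2) = ((35 - 66) - 78)*sqrt(2) = (-31 - 78)*sqrt(2) = -109*sqrt(2)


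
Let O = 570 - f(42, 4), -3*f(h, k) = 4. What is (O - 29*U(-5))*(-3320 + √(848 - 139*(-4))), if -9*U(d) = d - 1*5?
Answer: -16108640/9 + 9704*√39/3 ≈ -1.7696e+6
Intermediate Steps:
f(h, k) = -4/3 (f(h, k) = -⅓*4 = -4/3)
U(d) = 5/9 - d/9 (U(d) = -(d - 1*5)/9 = -(d - 5)/9 = -(-5 + d)/9 = 5/9 - d/9)
O = 1714/3 (O = 570 - 1*(-4/3) = 570 + 4/3 = 1714/3 ≈ 571.33)
(O - 29*U(-5))*(-3320 + √(848 - 139*(-4))) = (1714/3 - 29*(5/9 - ⅑*(-5)))*(-3320 + √(848 - 139*(-4))) = (1714/3 - 29*(5/9 + 5/9))*(-3320 + √(848 + 556)) = (1714/3 - 29*10/9)*(-3320 + √1404) = (1714/3 - 290/9)*(-3320 + 6*√39) = 4852*(-3320 + 6*√39)/9 = -16108640/9 + 9704*√39/3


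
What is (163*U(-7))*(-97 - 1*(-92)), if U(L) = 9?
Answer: -7335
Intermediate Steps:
(163*U(-7))*(-97 - 1*(-92)) = (163*9)*(-97 - 1*(-92)) = 1467*(-97 + 92) = 1467*(-5) = -7335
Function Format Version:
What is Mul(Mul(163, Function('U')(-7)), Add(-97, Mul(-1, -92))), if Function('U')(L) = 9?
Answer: -7335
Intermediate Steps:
Mul(Mul(163, Function('U')(-7)), Add(-97, Mul(-1, -92))) = Mul(Mul(163, 9), Add(-97, Mul(-1, -92))) = Mul(1467, Add(-97, 92)) = Mul(1467, -5) = -7335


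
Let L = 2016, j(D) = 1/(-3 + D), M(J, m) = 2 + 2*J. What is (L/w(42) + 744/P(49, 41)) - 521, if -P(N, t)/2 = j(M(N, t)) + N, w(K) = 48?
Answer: -1156625/2377 ≈ -486.59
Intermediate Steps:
P(N, t) = -2*N - 2/(-1 + 2*N) (P(N, t) = -2*(1/(-3 + (2 + 2*N)) + N) = -2*(1/(-1 + 2*N) + N) = -2*(N + 1/(-1 + 2*N)) = -2*N - 2/(-1 + 2*N))
(L/w(42) + 744/P(49, 41)) - 521 = (2016/48 + 744/((2*(-1 + 49 - 2*49**2)/(-1 + 2*49)))) - 521 = (2016*(1/48) + 744/((2*(-1 + 49 - 2*2401)/(-1 + 98)))) - 521 = (42 + 744/((2*(-1 + 49 - 4802)/97))) - 521 = (42 + 744/((2*(1/97)*(-4754)))) - 521 = (42 + 744/(-9508/97)) - 521 = (42 + 744*(-97/9508)) - 521 = (42 - 18042/2377) - 521 = 81792/2377 - 521 = -1156625/2377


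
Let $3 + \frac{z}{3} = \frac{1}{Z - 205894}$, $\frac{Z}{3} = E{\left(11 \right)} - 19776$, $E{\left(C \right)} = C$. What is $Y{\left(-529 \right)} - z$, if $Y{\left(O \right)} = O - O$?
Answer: $\frac{2386704}{265189} \approx 9.0$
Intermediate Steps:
$Y{\left(O \right)} = 0$
$Z = -59295$ ($Z = 3 \left(11 - 19776\right) = 3 \left(-19765\right) = -59295$)
$z = - \frac{2386704}{265189}$ ($z = -9 + \frac{3}{-59295 - 205894} = -9 + \frac{3}{-265189} = -9 + 3 \left(- \frac{1}{265189}\right) = -9 - \frac{3}{265189} = - \frac{2386704}{265189} \approx -9.0$)
$Y{\left(-529 \right)} - z = 0 - - \frac{2386704}{265189} = 0 + \frac{2386704}{265189} = \frac{2386704}{265189}$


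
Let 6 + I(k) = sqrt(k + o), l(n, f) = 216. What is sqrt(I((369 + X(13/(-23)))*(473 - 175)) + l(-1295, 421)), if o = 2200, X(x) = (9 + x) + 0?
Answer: sqrt(111090 + 23*sqrt(60663374))/23 ≈ 23.423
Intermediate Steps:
X(x) = 9 + x
I(k) = -6 + sqrt(2200 + k) (I(k) = -6 + sqrt(k + 2200) = -6 + sqrt(2200 + k))
sqrt(I((369 + X(13/(-23)))*(473 - 175)) + l(-1295, 421)) = sqrt((-6 + sqrt(2200 + (369 + (9 + 13/(-23)))*(473 - 175))) + 216) = sqrt((-6 + sqrt(2200 + (369 + (9 + 13*(-1/23)))*298)) + 216) = sqrt((-6 + sqrt(2200 + (369 + (9 - 13/23))*298)) + 216) = sqrt((-6 + sqrt(2200 + (369 + 194/23)*298)) + 216) = sqrt((-6 + sqrt(2200 + (8681/23)*298)) + 216) = sqrt((-6 + sqrt(2200 + 2586938/23)) + 216) = sqrt((-6 + sqrt(2637538/23)) + 216) = sqrt((-6 + sqrt(60663374)/23) + 216) = sqrt(210 + sqrt(60663374)/23)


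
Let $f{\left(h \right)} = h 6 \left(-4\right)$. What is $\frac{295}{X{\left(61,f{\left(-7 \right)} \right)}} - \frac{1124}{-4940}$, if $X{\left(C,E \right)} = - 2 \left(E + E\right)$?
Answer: $- \frac{175493}{829920} \approx -0.21146$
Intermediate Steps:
$f{\left(h \right)} = - 24 h$ ($f{\left(h \right)} = 6 h \left(-4\right) = - 24 h$)
$X{\left(C,E \right)} = - 4 E$ ($X{\left(C,E \right)} = - 2 \cdot 2 E = - 4 E$)
$\frac{295}{X{\left(61,f{\left(-7 \right)} \right)}} - \frac{1124}{-4940} = \frac{295}{\left(-4\right) \left(\left(-24\right) \left(-7\right)\right)} - \frac{1124}{-4940} = \frac{295}{\left(-4\right) 168} - - \frac{281}{1235} = \frac{295}{-672} + \frac{281}{1235} = 295 \left(- \frac{1}{672}\right) + \frac{281}{1235} = - \frac{295}{672} + \frac{281}{1235} = - \frac{175493}{829920}$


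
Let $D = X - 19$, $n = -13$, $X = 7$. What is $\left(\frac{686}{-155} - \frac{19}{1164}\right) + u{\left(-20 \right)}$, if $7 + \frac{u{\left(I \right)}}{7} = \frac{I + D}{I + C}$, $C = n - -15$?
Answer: $- \frac{22190407}{541260} \approx -40.998$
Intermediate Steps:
$D = -12$ ($D = 7 - 19 = -12$)
$C = 2$ ($C = -13 - -15 = -13 + 15 = 2$)
$u{\left(I \right)} = -49 + \frac{7 \left(-12 + I\right)}{2 + I}$ ($u{\left(I \right)} = -49 + 7 \frac{I - 12}{I + 2} = -49 + 7 \frac{-12 + I}{2 + I} = -49 + \frac{7 \left(-12 + I\right)}{2 + I}$)
$\left(\frac{686}{-155} - \frac{19}{1164}\right) + u{\left(-20 \right)} = \left(\frac{686}{-155} - \frac{19}{1164}\right) + \frac{14 \left(-13 - -60\right)}{2 - 20} = \left(686 \left(- \frac{1}{155}\right) - \frac{19}{1164}\right) + \frac{14 \left(-13 + 60\right)}{-18} = \left(- \frac{686}{155} - \frac{19}{1164}\right) + 14 \left(- \frac{1}{18}\right) 47 = - \frac{801449}{180420} - \frac{329}{9} = - \frac{22190407}{541260}$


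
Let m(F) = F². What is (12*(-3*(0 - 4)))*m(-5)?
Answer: 3600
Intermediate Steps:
(12*(-3*(0 - 4)))*m(-5) = (12*(-3*(0 - 4)))*(-5)² = (12*(-3*(-4)))*25 = (12*12)*25 = 144*25 = 3600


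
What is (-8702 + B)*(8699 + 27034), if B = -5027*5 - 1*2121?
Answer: -1284887214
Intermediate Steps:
B = -27256 (B = -25135 - 2121 = -27256)
(-8702 + B)*(8699 + 27034) = (-8702 - 27256)*(8699 + 27034) = -35958*35733 = -1284887214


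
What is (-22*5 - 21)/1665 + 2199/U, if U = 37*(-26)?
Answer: -102361/43290 ≈ -2.3645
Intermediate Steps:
U = -962
(-22*5 - 21)/1665 + 2199/U = (-22*5 - 21)/1665 + 2199/(-962) = (-110 - 21)*(1/1665) + 2199*(-1/962) = -131*1/1665 - 2199/962 = -131/1665 - 2199/962 = -102361/43290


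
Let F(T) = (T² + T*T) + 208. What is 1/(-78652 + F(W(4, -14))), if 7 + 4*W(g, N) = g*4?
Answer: -8/627471 ≈ -1.2750e-5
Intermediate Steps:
W(g, N) = -7/4 + g (W(g, N) = -7/4 + (g*4)/4 = -7/4 + (4*g)/4 = -7/4 + g)
F(T) = 208 + 2*T² (F(T) = (T² + T²) + 208 = 2*T² + 208 = 208 + 2*T²)
1/(-78652 + F(W(4, -14))) = 1/(-78652 + (208 + 2*(-7/4 + 4)²)) = 1/(-78652 + (208 + 2*(9/4)²)) = 1/(-78652 + (208 + 2*(81/16))) = 1/(-78652 + (208 + 81/8)) = 1/(-78652 + 1745/8) = 1/(-627471/8) = -8/627471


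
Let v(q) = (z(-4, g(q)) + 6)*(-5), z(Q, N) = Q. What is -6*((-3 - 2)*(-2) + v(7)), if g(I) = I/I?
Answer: 0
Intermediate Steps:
g(I) = 1
v(q) = -10 (v(q) = (-4 + 6)*(-5) = 2*(-5) = -10)
-6*((-3 - 2)*(-2) + v(7)) = -6*((-3 - 2)*(-2) - 10) = -6*(-5*(-2) - 10) = -6*(10 - 10) = -6*0 = 0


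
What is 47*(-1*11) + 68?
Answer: -449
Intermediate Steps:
47*(-1*11) + 68 = 47*(-11) + 68 = -517 + 68 = -449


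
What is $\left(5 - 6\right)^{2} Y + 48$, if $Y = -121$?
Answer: $-73$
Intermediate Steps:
$\left(5 - 6\right)^{2} Y + 48 = \left(5 - 6\right)^{2} \left(-121\right) + 48 = \left(-1\right)^{2} \left(-121\right) + 48 = 1 \left(-121\right) + 48 = -121 + 48 = -73$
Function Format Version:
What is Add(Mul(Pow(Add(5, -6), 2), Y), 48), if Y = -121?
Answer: -73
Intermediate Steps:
Add(Mul(Pow(Add(5, -6), 2), Y), 48) = Add(Mul(Pow(Add(5, -6), 2), -121), 48) = Add(Mul(Pow(-1, 2), -121), 48) = Add(Mul(1, -121), 48) = Add(-121, 48) = -73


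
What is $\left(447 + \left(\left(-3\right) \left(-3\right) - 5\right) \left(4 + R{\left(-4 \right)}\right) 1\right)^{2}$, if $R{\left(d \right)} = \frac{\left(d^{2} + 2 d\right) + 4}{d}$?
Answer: $203401$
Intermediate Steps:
$R{\left(d \right)} = \frac{4 + d^{2} + 2 d}{d}$
$\left(447 + \left(\left(-3\right) \left(-3\right) - 5\right) \left(4 + R{\left(-4 \right)}\right) 1\right)^{2} = \left(447 + \left(\left(-3\right) \left(-3\right) - 5\right) \left(4 + \left(2 - 4 + \frac{4}{-4}\right)\right) 1\right)^{2} = \left(447 + \left(9 - 5\right) \left(4 + \left(2 - 4 + 4 \left(- \frac{1}{4}\right)\right)\right) 1\right)^{2} = \left(447 + 4 \left(4 - 3\right) 1\right)^{2} = \left(447 + 4 \cdot 1 \cdot 1\right)^{2} = \left(447 + 4 \cdot 1\right)^{2} = \left(447 + 4\right)^{2} = 451^{2} = 203401$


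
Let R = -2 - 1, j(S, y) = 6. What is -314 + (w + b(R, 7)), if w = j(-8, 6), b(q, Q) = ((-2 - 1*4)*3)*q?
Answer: -254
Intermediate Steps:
R = -3
b(q, Q) = -18*q (b(q, Q) = ((-2 - 4)*3)*q = (-6*3)*q = -18*q)
w = 6
-314 + (w + b(R, 7)) = -314 + (6 - 18*(-3)) = -314 + (6 + 54) = -314 + 60 = -254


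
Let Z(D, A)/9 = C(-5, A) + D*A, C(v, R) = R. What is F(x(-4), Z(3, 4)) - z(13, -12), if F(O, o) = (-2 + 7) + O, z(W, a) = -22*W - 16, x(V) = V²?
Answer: 323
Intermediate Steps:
Z(D, A) = 9*A + 9*A*D (Z(D, A) = 9*(A + D*A) = 9*(A + A*D) = 9*A + 9*A*D)
z(W, a) = -16 - 22*W
F(O, o) = 5 + O
F(x(-4), Z(3, 4)) - z(13, -12) = (5 + (-4)²) - (-16 - 22*13) = (5 + 16) - (-16 - 286) = 21 - 1*(-302) = 21 + 302 = 323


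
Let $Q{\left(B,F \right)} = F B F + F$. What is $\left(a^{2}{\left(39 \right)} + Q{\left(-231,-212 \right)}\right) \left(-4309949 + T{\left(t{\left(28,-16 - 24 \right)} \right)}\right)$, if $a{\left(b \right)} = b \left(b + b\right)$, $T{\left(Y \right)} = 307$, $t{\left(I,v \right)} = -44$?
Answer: $4863482712704$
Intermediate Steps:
$a{\left(b \right)} = 2 b^{2}$ ($a{\left(b \right)} = b 2 b = 2 b^{2}$)
$Q{\left(B,F \right)} = F + B F^{2}$ ($Q{\left(B,F \right)} = B F F + F = B F^{2} + F = F + B F^{2}$)
$\left(a^{2}{\left(39 \right)} + Q{\left(-231,-212 \right)}\right) \left(-4309949 + T{\left(t{\left(28,-16 - 24 \right)} \right)}\right) = \left(\left(2 \cdot 39^{2}\right)^{2} - 212 \left(1 - -48972\right)\right) \left(-4309949 + 307\right) = \left(\left(2 \cdot 1521\right)^{2} - 212 \left(1 + 48972\right)\right) \left(-4309642\right) = \left(3042^{2} - 10382276\right) \left(-4309642\right) = \left(9253764 - 10382276\right) \left(-4309642\right) = \left(-1128512\right) \left(-4309642\right) = 4863482712704$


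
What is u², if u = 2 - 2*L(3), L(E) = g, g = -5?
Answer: 144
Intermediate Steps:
L(E) = -5
u = 12 (u = 2 - 2*(-5) = 2 + 10 = 12)
u² = 12² = 144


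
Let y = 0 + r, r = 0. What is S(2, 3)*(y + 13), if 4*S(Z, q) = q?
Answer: 39/4 ≈ 9.7500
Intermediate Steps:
S(Z, q) = q/4
y = 0 (y = 0 + 0 = 0)
S(2, 3)*(y + 13) = ((¼)*3)*(0 + 13) = (¾)*13 = 39/4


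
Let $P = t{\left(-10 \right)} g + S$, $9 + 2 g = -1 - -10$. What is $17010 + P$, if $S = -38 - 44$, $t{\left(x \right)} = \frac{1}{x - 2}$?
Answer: $16928$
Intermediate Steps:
$t{\left(x \right)} = \frac{1}{-2 + x}$
$g = 0$ ($g = - \frac{9}{2} + \frac{-1 - -10}{2} = - \frac{9}{2} + \frac{-1 + 10}{2} = - \frac{9}{2} + \frac{1}{2} \cdot 9 = - \frac{9}{2} + \frac{9}{2} = 0$)
$S = -82$
$P = -82$ ($P = \frac{1}{-2 - 10} \cdot 0 - 82 = \frac{1}{-12} \cdot 0 - 82 = \left(- \frac{1}{12}\right) 0 - 82 = 0 - 82 = -82$)
$17010 + P = 17010 - 82 = 16928$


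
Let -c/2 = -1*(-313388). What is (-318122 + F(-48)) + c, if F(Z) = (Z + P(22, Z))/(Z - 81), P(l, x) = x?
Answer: -40630582/43 ≈ -9.4490e+5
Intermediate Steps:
c = -626776 (c = -(-2)*(-313388) = -2*313388 = -626776)
F(Z) = 2*Z/(-81 + Z) (F(Z) = (Z + Z)/(Z - 81) = (2*Z)/(-81 + Z) = 2*Z/(-81 + Z))
(-318122 + F(-48)) + c = (-318122 + 2*(-48)/(-81 - 48)) - 626776 = (-318122 + 2*(-48)/(-129)) - 626776 = (-318122 + 2*(-48)*(-1/129)) - 626776 = (-318122 + 32/43) - 626776 = -13679214/43 - 626776 = -40630582/43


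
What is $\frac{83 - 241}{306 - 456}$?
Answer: $\frac{79}{75} \approx 1.0533$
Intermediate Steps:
$\frac{83 - 241}{306 - 456} = \frac{83 - 241}{-150} = \left(83 - 241\right) \left(- \frac{1}{150}\right) = \left(-158\right) \left(- \frac{1}{150}\right) = \frac{79}{75}$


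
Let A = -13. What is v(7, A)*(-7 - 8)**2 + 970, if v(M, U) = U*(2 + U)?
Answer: 33145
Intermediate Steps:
v(7, A)*(-7 - 8)**2 + 970 = (-13*(2 - 13))*(-7 - 8)**2 + 970 = -13*(-11)*(-15)**2 + 970 = 143*225 + 970 = 32175 + 970 = 33145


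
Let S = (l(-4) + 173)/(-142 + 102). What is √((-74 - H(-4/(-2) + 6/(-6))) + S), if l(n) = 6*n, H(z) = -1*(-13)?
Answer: I*√36290/20 ≈ 9.525*I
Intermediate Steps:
H(z) = 13
S = -149/40 (S = (6*(-4) + 173)/(-142 + 102) = (-24 + 173)/(-40) = 149*(-1/40) = -149/40 ≈ -3.7250)
√((-74 - H(-4/(-2) + 6/(-6))) + S) = √((-74 - 1*13) - 149/40) = √((-74 - 13) - 149/40) = √(-87 - 149/40) = √(-3629/40) = I*√36290/20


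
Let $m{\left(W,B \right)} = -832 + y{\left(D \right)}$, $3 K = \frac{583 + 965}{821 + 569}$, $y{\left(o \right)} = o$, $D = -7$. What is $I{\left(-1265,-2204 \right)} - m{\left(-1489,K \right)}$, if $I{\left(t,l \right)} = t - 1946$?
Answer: $-2372$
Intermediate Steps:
$I{\left(t,l \right)} = -1946 + t$
$K = \frac{258}{695}$ ($K = \frac{\left(583 + 965\right) \frac{1}{821 + 569}}{3} = \frac{1548 \cdot \frac{1}{1390}}{3} = \frac{1}{3} \cdot \frac{774}{695} = \frac{258}{695} \approx 0.37122$)
$m{\left(W,B \right)} = -839$ ($m{\left(W,B \right)} = -832 - 7 = -839$)
$I{\left(-1265,-2204 \right)} - m{\left(-1489,K \right)} = \left(-1946 - 1265\right) - -839 = -3211 + 839 = -2372$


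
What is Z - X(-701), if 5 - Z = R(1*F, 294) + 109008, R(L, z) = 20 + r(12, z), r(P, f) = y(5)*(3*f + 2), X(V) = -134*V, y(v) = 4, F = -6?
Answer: -206493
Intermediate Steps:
r(P, f) = 8 + 12*f (r(P, f) = 4*(3*f + 2) = 4*(2 + 3*f) = 8 + 12*f)
R(L, z) = 28 + 12*z (R(L, z) = 20 + (8 + 12*z) = 28 + 12*z)
Z = -112559 (Z = 5 - ((28 + 12*294) + 109008) = 5 - ((28 + 3528) + 109008) = 5 - (3556 + 109008) = 5 - 1*112564 = 5 - 112564 = -112559)
Z - X(-701) = -112559 - (-134)*(-701) = -112559 - 1*93934 = -112559 - 93934 = -206493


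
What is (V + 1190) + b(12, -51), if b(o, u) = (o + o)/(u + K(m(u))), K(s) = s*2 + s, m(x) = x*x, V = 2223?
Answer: 1102400/323 ≈ 3413.0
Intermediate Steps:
m(x) = x²
K(s) = 3*s (K(s) = 2*s + s = 3*s)
b(o, u) = 2*o/(u + 3*u²) (b(o, u) = (o + o)/(u + 3*u²) = (2*o)/(u + 3*u²) = 2*o/(u + 3*u²))
(V + 1190) + b(12, -51) = (2223 + 1190) + 2*12/(-51*(1 + 3*(-51))) = 3413 + 2*12*(-1/51)/(1 - 153) = 3413 + 2*12*(-1/51)/(-152) = 3413 + 2*12*(-1/51)*(-1/152) = 3413 + 1/323 = 1102400/323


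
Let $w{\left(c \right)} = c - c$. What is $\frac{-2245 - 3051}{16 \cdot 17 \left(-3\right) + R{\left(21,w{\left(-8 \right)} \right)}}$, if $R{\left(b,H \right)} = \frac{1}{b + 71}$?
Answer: $\frac{487232}{75071} \approx 6.4903$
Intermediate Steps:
$w{\left(c \right)} = 0$
$R{\left(b,H \right)} = \frac{1}{71 + b}$
$\frac{-2245 - 3051}{16 \cdot 17 \left(-3\right) + R{\left(21,w{\left(-8 \right)} \right)}} = \frac{-2245 - 3051}{16 \cdot 17 \left(-3\right) + \frac{1}{71 + 21}} = - \frac{5296}{272 \left(-3\right) + \frac{1}{92}} = - \frac{5296}{-816 + \frac{1}{92}} = - \frac{5296}{- \frac{75071}{92}} = \left(-5296\right) \left(- \frac{92}{75071}\right) = \frac{487232}{75071}$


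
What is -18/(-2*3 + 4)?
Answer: 9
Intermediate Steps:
-18/(-2*3 + 4) = -18/(-6 + 4) = -18/(-2) = -1/2*(-18) = 9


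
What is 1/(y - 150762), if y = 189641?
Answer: 1/38879 ≈ 2.5721e-5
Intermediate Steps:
1/(y - 150762) = 1/(189641 - 150762) = 1/38879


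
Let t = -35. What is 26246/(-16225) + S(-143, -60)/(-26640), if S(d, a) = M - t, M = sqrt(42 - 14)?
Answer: -12722933/7858800 - sqrt(7)/13320 ≈ -1.6191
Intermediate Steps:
M = 2*sqrt(7) (M = sqrt(28) = 2*sqrt(7) ≈ 5.2915)
S(d, a) = 35 + 2*sqrt(7) (S(d, a) = 2*sqrt(7) - 1*(-35) = 2*sqrt(7) + 35 = 35 + 2*sqrt(7))
26246/(-16225) + S(-143, -60)/(-26640) = 26246/(-16225) + (35 + 2*sqrt(7))/(-26640) = 26246*(-1/16225) + (35 + 2*sqrt(7))*(-1/26640) = -2386/1475 + (-7/5328 - sqrt(7)/13320) = -12722933/7858800 - sqrt(7)/13320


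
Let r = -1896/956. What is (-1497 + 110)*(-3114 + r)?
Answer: 1032926640/239 ≈ 4.3219e+6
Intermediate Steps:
r = -474/239 (r = -1896*1/956 = -474/239 ≈ -1.9833)
(-1497 + 110)*(-3114 + r) = (-1497 + 110)*(-3114 - 474/239) = -1387*(-744720/239) = 1032926640/239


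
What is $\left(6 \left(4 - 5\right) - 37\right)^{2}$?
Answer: $1849$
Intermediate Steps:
$\left(6 \left(4 - 5\right) - 37\right)^{2} = \left(6 \left(-1\right) - 37\right)^{2} = \left(-6 - 37\right)^{2} = \left(-43\right)^{2} = 1849$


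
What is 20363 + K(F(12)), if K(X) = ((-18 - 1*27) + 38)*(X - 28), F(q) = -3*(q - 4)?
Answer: 20727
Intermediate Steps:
F(q) = 12 - 3*q (F(q) = -3*(-4 + q) = 12 - 3*q)
K(X) = 196 - 7*X (K(X) = ((-18 - 27) + 38)*(-28 + X) = (-45 + 38)*(-28 + X) = -7*(-28 + X) = 196 - 7*X)
20363 + K(F(12)) = 20363 + (196 - 7*(12 - 3*12)) = 20363 + (196 - 7*(12 - 36)) = 20363 + (196 - 7*(-24)) = 20363 + (196 + 168) = 20363 + 364 = 20727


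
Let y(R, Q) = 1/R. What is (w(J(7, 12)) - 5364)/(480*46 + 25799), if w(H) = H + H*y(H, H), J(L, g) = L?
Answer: -412/3683 ≈ -0.11187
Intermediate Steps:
w(H) = 1 + H (w(H) = H + H/H = H + 1 = 1 + H)
(w(J(7, 12)) - 5364)/(480*46 + 25799) = ((1 + 7) - 5364)/(480*46 + 25799) = (8 - 5364)/(22080 + 25799) = -5356/47879 = -5356*1/47879 = -412/3683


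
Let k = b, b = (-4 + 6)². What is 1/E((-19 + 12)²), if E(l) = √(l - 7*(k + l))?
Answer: -I*√322/322 ≈ -0.055728*I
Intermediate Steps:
b = 4 (b = 2² = 4)
k = 4
E(l) = √(-28 - 6*l) (E(l) = √(l - 7*(4 + l)) = √(l + (-28 - 7*l)) = √(-28 - 6*l))
1/E((-19 + 12)²) = 1/(√(-28 - 6*(-19 + 12)²)) = 1/(√(-28 - 6*(-7)²)) = 1/(√(-28 - 6*49)) = 1/(√(-28 - 294)) = 1/(√(-322)) = 1/(I*√322) = -I*√322/322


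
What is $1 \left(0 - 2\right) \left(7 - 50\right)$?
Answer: $86$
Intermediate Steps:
$1 \left(0 - 2\right) \left(7 - 50\right) = 1 \left(-2\right) \left(-43\right) = \left(-2\right) \left(-43\right) = 86$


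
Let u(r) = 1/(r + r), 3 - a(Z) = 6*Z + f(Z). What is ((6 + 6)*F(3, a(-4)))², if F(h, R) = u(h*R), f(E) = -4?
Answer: 4/961 ≈ 0.0041623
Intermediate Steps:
a(Z) = 7 - 6*Z (a(Z) = 3 - (6*Z - 4) = 3 - (-4 + 6*Z) = 3 + (4 - 6*Z) = 7 - 6*Z)
u(r) = 1/(2*r)
F(h, R) = 1/(2*R*h) (F(h, R) = 1/(2*((h*R))) = 1/(2*((R*h))) = (1/(R*h))/2 = 1/(2*R*h))
((6 + 6)*F(3, a(-4)))² = ((6 + 6)*((½)/((7 - 6*(-4))*3)))² = (12*((½)*(⅓)/(7 + 24)))² = (12*((½)*(⅓)/31))² = (12*((½)*(1/31)*(⅓)))² = (12*(1/186))² = (2/31)² = 4/961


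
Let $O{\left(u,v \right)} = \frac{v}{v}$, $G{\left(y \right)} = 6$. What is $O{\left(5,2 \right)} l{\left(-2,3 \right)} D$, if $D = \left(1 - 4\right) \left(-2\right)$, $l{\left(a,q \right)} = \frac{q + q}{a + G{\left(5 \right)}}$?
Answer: $9$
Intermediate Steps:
$O{\left(u,v \right)} = 1$
$l{\left(a,q \right)} = \frac{2 q}{6 + a}$ ($l{\left(a,q \right)} = \frac{q + q}{a + 6} = \frac{2 q}{6 + a}$)
$D = 6$ ($D = \left(-3\right) \left(-2\right) = 6$)
$O{\left(5,2 \right)} l{\left(-2,3 \right)} D = 1 \cdot 2 \cdot 3 \frac{1}{6 - 2} \cdot 6 = 1 \cdot 2 \cdot 3 \cdot \frac{1}{4} \cdot 6 = 1 \cdot \frac{3}{2} \cdot 6 = \frac{3}{2} \cdot 6 = 9$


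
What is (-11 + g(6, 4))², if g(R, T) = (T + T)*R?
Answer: 1369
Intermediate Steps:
g(R, T) = 2*R*T (g(R, T) = (2*T)*R = 2*R*T)
(-11 + g(6, 4))² = (-11 + 2*6*4)² = (-11 + 48)² = 37² = 1369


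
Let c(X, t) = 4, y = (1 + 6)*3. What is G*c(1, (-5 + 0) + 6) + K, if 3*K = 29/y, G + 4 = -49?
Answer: -13327/63 ≈ -211.54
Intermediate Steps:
G = -53 (G = -4 - 49 = -53)
y = 21 (y = 7*3 = 21)
K = 29/63 (K = (29/21)/3 = (29*(1/21))/3 = (⅓)*(29/21) = 29/63 ≈ 0.46032)
G*c(1, (-5 + 0) + 6) + K = -53*4 + 29/63 = -212 + 29/63 = -13327/63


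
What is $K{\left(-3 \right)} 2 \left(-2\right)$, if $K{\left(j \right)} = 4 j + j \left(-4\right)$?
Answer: $0$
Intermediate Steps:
$K{\left(j \right)} = 0$ ($K{\left(j \right)} = 4 j - 4 j = 0$)
$K{\left(-3 \right)} 2 \left(-2\right) = 0 \cdot 2 \left(-2\right) = 0 \left(-2\right) = 0$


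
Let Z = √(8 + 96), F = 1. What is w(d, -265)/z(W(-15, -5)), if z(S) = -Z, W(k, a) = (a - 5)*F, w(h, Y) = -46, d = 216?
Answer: 23*√26/26 ≈ 4.5107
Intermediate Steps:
W(k, a) = -5 + a (W(k, a) = (a - 5)*1 = (-5 + a)*1 = -5 + a)
Z = 2*√26 (Z = √104 = 2*√26 ≈ 10.198)
z(S) = -2*√26
w(d, -265)/z(W(-15, -5)) = -46*(-√26/52) = -(-23)*√26/26 = 23*√26/26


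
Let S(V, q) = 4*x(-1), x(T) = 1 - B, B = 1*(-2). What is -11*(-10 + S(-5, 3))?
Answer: -22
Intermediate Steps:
B = -2
x(T) = 3 (x(T) = 1 - 1*(-2) = 1 + 2 = 3)
S(V, q) = 12 (S(V, q) = 4*3 = 12)
-11*(-10 + S(-5, 3)) = -11*(-10 + 12) = -11*2 = -22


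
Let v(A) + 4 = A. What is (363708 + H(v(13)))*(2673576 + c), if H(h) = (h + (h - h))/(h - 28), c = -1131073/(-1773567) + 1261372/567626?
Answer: 1033323394711758665090989/1062651783161 ≈ 9.7240e+11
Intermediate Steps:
v(A) = -4 + A
c = 1439577098311/503361370971 (c = -1131073*(-1/1773567) + 1261372*(1/567626) = 1131073/1773567 + 630686/283813 = 1439577098311/503361370971 ≈ 2.8599)
H(h) = h/(-28 + h) (H(h) = (h + 0)/(-28 + h) = h/(-28 + h))
(363708 + H(v(13)))*(2673576 + c) = (363708 + (-4 + 13)/(-28 + (-4 + 13)))*(2673576 + 1439577098311/503361370971) = (363708 + 9/(-28 + 9))*(1345776320332260607/503361370971) = (363708 + 9/(-19))*(1345776320332260607/503361370971) = (363708 + 9*(-1/19))*(1345776320332260607/503361370971) = (363708 - 9/19)*(1345776320332260607/503361370971) = (6910443/19)*(1345776320332260607/503361370971) = 1033323394711758665090989/1062651783161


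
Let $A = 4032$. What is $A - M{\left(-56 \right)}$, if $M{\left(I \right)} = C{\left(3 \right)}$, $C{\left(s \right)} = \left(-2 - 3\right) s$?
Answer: $4047$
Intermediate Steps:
$C{\left(s \right)} = - 5 s$ ($C{\left(s \right)} = \left(-2 - 3\right) s = - 5 s$)
$M{\left(I \right)} = -15$ ($M{\left(I \right)} = \left(-5\right) 3 = -15$)
$A - M{\left(-56 \right)} = 4032 - -15 = 4032 + 15 = 4047$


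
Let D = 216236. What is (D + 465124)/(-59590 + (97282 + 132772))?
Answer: 42585/10654 ≈ 3.9971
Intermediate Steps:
(D + 465124)/(-59590 + (97282 + 132772)) = (216236 + 465124)/(-59590 + (97282 + 132772)) = 681360/(-59590 + 230054) = 681360/170464 = 681360*(1/170464) = 42585/10654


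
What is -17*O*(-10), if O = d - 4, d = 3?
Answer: -170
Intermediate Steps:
O = -1 (O = 3 - 4 = -1)
-17*O*(-10) = -17*(-1)*(-10) = 17*(-10) = -170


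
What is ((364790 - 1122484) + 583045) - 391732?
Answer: -566381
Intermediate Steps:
((364790 - 1122484) + 583045) - 391732 = (-757694 + 583045) - 391732 = -174649 - 391732 = -566381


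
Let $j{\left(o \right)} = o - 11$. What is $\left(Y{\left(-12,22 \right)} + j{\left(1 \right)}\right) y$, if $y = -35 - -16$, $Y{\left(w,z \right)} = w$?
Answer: $418$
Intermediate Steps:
$j{\left(o \right)} = -11 + o$
$y = -19$ ($y = -35 + 16 = -19$)
$\left(Y{\left(-12,22 \right)} + j{\left(1 \right)}\right) y = \left(-12 + \left(-11 + 1\right)\right) \left(-19\right) = \left(-12 - 10\right) \left(-19\right) = \left(-22\right) \left(-19\right) = 418$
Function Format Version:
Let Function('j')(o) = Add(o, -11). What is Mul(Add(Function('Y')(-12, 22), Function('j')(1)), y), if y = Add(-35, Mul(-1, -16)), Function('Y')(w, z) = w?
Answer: 418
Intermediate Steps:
Function('j')(o) = Add(-11, o)
y = -19 (y = Add(-35, 16) = -19)
Mul(Add(Function('Y')(-12, 22), Function('j')(1)), y) = Mul(Add(-12, Add(-11, 1)), -19) = Mul(Add(-12, -10), -19) = Mul(-22, -19) = 418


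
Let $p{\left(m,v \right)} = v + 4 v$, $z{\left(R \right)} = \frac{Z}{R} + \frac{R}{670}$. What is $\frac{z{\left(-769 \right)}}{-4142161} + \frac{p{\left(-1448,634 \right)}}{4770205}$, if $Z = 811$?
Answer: $\frac{1354143577924991}{2036081494666713230} \approx 0.00066507$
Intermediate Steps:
$z{\left(R \right)} = \frac{811}{R} + \frac{R}{670}$
$p{\left(m,v \right)} = 5 v$
$\frac{z{\left(-769 \right)}}{-4142161} + \frac{p{\left(-1448,634 \right)}}{4770205} = \frac{\frac{811}{-769} + \frac{1}{670} \left(-769\right)}{-4142161} + \frac{5 \cdot 634}{4770205} = \left(811 \left(- \frac{1}{769}\right) - \frac{769}{670}\right) \left(- \frac{1}{4142161}\right) + 3170 \cdot \frac{1}{4770205} = \left(- \frac{811}{769} - \frac{769}{670}\right) \left(- \frac{1}{4142161}\right) + \frac{634}{954041} = \left(- \frac{1134731}{515230}\right) \left(- \frac{1}{4142161}\right) + \frac{634}{954041} = \frac{1134731}{2134165612030} + \frac{634}{954041} = \frac{1354143577924991}{2036081494666713230}$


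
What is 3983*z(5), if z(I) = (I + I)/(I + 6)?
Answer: 39830/11 ≈ 3620.9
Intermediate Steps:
z(I) = 2*I/(6 + I) (z(I) = (2*I)/(6 + I) = 2*I/(6 + I))
3983*z(5) = 3983*(2*5/(6 + 5)) = 3983*(2*5/11) = 3983*(2*5*(1/11)) = 3983*(10/11) = 39830/11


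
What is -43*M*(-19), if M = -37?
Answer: -30229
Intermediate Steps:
-43*M*(-19) = -43*(-37)*(-19) = 1591*(-19) = -30229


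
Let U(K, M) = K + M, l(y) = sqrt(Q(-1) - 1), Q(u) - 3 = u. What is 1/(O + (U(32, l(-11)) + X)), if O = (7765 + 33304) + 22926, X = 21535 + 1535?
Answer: 1/87098 ≈ 1.1481e-5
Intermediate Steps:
Q(u) = 3 + u
X = 23070
l(y) = 1 (l(y) = sqrt((3 - 1) - 1) = sqrt(2 - 1) = sqrt(1) = 1)
O = 63995 (O = 41069 + 22926 = 63995)
1/(O + (U(32, l(-11)) + X)) = 1/(63995 + ((32 + 1) + 23070)) = 1/(63995 + (33 + 23070)) = 1/(63995 + 23103) = 1/87098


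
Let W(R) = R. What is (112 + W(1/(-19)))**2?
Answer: 4524129/361 ≈ 12532.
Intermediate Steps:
(112 + W(1/(-19)))**2 = (112 + 1/(-19))**2 = (112 - 1/19)**2 = (2127/19)**2 = 4524129/361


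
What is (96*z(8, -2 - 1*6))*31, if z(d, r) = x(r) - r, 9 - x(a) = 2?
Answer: 44640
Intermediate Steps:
x(a) = 7 (x(a) = 9 - 1*2 = 9 - 2 = 7)
z(d, r) = 7 - r
(96*z(8, -2 - 1*6))*31 = (96*(7 - (-2 - 1*6)))*31 = (96*(7 - (-2 - 6)))*31 = (96*(7 - 1*(-8)))*31 = (96*(7 + 8))*31 = (96*15)*31 = 1440*31 = 44640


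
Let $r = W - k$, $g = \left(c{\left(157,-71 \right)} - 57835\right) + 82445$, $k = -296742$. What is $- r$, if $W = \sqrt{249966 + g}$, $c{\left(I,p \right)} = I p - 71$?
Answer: $-296742 - 3 \sqrt{29262} \approx -2.9726 \cdot 10^{5}$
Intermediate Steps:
$c{\left(I,p \right)} = -71 + I p$
$g = 13392$ ($g = \left(\left(-71 + 157 \left(-71\right)\right) - 57835\right) + 82445 = \left(\left(-71 - 11147\right) - 57835\right) + 82445 = \left(-11218 - 57835\right) + 82445 = -69053 + 82445 = 13392$)
$W = 3 \sqrt{29262}$ ($W = \sqrt{249966 + 13392} = \sqrt{263358} = 3 \sqrt{29262} \approx 513.18$)
$r = 296742 + 3 \sqrt{29262}$ ($r = 3 \sqrt{29262} - -296742 = 3 \sqrt{29262} + 296742 = 296742 + 3 \sqrt{29262} \approx 2.9726 \cdot 10^{5}$)
$- r = - (296742 + 3 \sqrt{29262}) = -296742 - 3 \sqrt{29262}$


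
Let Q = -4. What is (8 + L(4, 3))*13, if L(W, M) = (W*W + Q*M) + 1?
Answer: 169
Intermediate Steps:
L(W, M) = 1 + W² - 4*M (L(W, M) = (W*W - 4*M) + 1 = (W² - 4*M) + 1 = 1 + W² - 4*M)
(8 + L(4, 3))*13 = (8 + (1 + 4² - 4*3))*13 = (8 + (1 + 16 - 12))*13 = (8 + 5)*13 = 13*13 = 169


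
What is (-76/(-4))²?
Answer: 361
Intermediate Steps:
(-76/(-4))² = (-76*(-¼))² = 19² = 361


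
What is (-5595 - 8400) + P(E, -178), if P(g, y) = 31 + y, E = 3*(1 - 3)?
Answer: -14142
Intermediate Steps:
E = -6 (E = 3*(-2) = -6)
(-5595 - 8400) + P(E, -178) = (-5595 - 8400) + (31 - 178) = -13995 - 147 = -14142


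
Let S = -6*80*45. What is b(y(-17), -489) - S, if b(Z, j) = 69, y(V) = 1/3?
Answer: 21669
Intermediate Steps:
y(V) = 1/3
S = -21600 (S = -480*45 = -21600)
b(y(-17), -489) - S = 69 - 1*(-21600) = 69 + 21600 = 21669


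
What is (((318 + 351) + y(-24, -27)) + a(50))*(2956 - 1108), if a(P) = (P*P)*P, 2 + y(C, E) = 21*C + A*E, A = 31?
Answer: 229754448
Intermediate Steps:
y(C, E) = -2 + 21*C + 31*E (y(C, E) = -2 + (21*C + 31*E) = -2 + 21*C + 31*E)
a(P) = P³ (a(P) = P²*P = P³)
(((318 + 351) + y(-24, -27)) + a(50))*(2956 - 1108) = (((318 + 351) + (-2 + 21*(-24) + 31*(-27))) + 50³)*(2956 - 1108) = ((669 + (-2 - 504 - 837)) + 125000)*1848 = ((669 - 1343) + 125000)*1848 = (-674 + 125000)*1848 = 124326*1848 = 229754448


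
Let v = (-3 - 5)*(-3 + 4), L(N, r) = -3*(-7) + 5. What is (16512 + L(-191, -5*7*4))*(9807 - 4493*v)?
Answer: 756630038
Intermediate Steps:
L(N, r) = 26 (L(N, r) = 21 + 5 = 26)
v = -8 (v = -8*1 = -8)
(16512 + L(-191, -5*7*4))*(9807 - 4493*v) = (16512 + 26)*(9807 - 4493*(-8)) = 16538*(9807 + 35944) = 16538*45751 = 756630038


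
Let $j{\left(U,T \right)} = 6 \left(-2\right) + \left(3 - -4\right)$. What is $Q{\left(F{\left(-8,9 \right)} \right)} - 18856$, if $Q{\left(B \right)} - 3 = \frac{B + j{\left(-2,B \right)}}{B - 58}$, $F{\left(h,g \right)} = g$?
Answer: $- \frac{923801}{49} \approx -18853.0$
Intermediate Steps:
$j{\left(U,T \right)} = -5$ ($j{\left(U,T \right)} = -12 + \left(3 + 4\right) = -12 + 7 = -5$)
$Q{\left(B \right)} = 3 + \frac{-5 + B}{-58 + B}$ ($Q{\left(B \right)} = 3 + \frac{B - 5}{B - 58} = 3 + \frac{-5 + B}{-58 + B}$)
$Q{\left(F{\left(-8,9 \right)} \right)} - 18856 = \frac{-179 + 4 \cdot 9}{-58 + 9} - 18856 = \frac{-179 + 36}{-49} - 18856 = \left(- \frac{1}{49}\right) \left(-143\right) - 18856 = \frac{143}{49} - 18856 = - \frac{923801}{49}$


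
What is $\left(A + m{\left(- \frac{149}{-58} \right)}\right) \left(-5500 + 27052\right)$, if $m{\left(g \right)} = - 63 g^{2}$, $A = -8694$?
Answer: $- \frac{165116763252}{841} \approx -1.9633 \cdot 10^{8}$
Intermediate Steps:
$\left(A + m{\left(- \frac{149}{-58} \right)}\right) \left(-5500 + 27052\right) = \left(-8694 - 63 \left(- \frac{149}{-58}\right)^{2}\right) \left(-5500 + 27052\right) = \left(-8694 - 63 \left(\left(-149\right) \left(- \frac{1}{58}\right)\right)^{2}\right) 21552 = \left(-8694 - 63 \left(\frac{149}{58}\right)^{2}\right) 21552 = \left(-8694 - \frac{1398663}{3364}\right) 21552 = \left(- \frac{30645279}{3364}\right) 21552 = - \frac{165116763252}{841}$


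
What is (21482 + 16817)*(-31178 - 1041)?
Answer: -1233955481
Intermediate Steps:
(21482 + 16817)*(-31178 - 1041) = 38299*(-32219) = -1233955481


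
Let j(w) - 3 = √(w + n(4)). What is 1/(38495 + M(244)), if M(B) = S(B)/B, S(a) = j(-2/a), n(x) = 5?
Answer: 279604364344/10763373443180249 - 244*√74298/10763373443180249 ≈ 2.5977e-5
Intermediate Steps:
j(w) = 3 + √(5 + w) (j(w) = 3 + √(w + 5) = 3 + √(5 + w))
S(a) = 3 + √(5 - 2/a)
M(B) = (3 + √(5 - 2/B))/B
1/(38495 + M(244)) = 1/(38495 + (3 + √(5 - 2/244))/244) = 1/(38495 + (3 + √(5 - 2*1/244))/244) = 1/(38495 + (3 + √(5 - 1/122))/244) = 1/(38495 + (3 + √(609/122))/244) = 1/(38495 + (3 + √74298/122)/244) = 1/(38495 + (3/244 + √74298/29768)) = 1/(9392783/244 + √74298/29768)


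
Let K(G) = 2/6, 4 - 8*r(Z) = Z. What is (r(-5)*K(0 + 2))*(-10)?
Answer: -15/4 ≈ -3.7500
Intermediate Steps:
r(Z) = ½ - Z/8
K(G) = ⅓ (K(G) = 2*(⅙) = ⅓)
(r(-5)*K(0 + 2))*(-10) = ((½ - ⅛*(-5))*(⅓))*(-10) = ((½ + 5/8)*(⅓))*(-10) = ((9/8)*(⅓))*(-10) = (3/8)*(-10) = -15/4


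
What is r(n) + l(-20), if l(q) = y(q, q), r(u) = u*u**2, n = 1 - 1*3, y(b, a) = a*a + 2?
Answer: 394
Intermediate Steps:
y(b, a) = 2 + a**2 (y(b, a) = a**2 + 2 = 2 + a**2)
n = -2 (n = 1 - 3 = -2)
r(u) = u**3
l(q) = 2 + q**2
r(n) + l(-20) = (-2)**3 + (2 + (-20)**2) = -8 + (2 + 400) = -8 + 402 = 394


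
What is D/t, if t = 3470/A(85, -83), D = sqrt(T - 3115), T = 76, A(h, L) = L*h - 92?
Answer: -7147*I*sqrt(3039)/3470 ≈ -113.54*I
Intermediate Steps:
A(h, L) = -92 + L*h
D = I*sqrt(3039) (D = sqrt(76 - 3115) = sqrt(-3039) = I*sqrt(3039) ≈ 55.127*I)
t = -3470/7147 (t = 3470/(-92 - 83*85) = 3470/(-92 - 7055) = 3470/(-7147) = 3470*(-1/7147) = -3470/7147 ≈ -0.48552)
D/t = (I*sqrt(3039))/(-3470/7147) = (I*sqrt(3039))*(-7147/3470) = -7147*I*sqrt(3039)/3470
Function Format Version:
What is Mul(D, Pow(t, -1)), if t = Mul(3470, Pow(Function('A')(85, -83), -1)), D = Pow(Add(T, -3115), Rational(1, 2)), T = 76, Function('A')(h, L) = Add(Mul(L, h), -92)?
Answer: Mul(Rational(-7147, 3470), I, Pow(3039, Rational(1, 2))) ≈ Mul(-113.54, I)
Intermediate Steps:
Function('A')(h, L) = Add(-92, Mul(L, h))
D = Mul(I, Pow(3039, Rational(1, 2))) (D = Pow(Add(76, -3115), Rational(1, 2)) = Pow(-3039, Rational(1, 2)) = Mul(I, Pow(3039, Rational(1, 2))) ≈ Mul(55.127, I))
t = Rational(-3470, 7147) (t = Mul(3470, Pow(Add(-92, Mul(-83, 85)), -1)) = Mul(3470, Pow(Add(-92, -7055), -1)) = Mul(3470, Pow(-7147, -1)) = Mul(3470, Rational(-1, 7147)) = Rational(-3470, 7147) ≈ -0.48552)
Mul(D, Pow(t, -1)) = Mul(Mul(I, Pow(3039, Rational(1, 2))), Pow(Rational(-3470, 7147), -1)) = Mul(Mul(I, Pow(3039, Rational(1, 2))), Rational(-7147, 3470)) = Mul(Rational(-7147, 3470), I, Pow(3039, Rational(1, 2)))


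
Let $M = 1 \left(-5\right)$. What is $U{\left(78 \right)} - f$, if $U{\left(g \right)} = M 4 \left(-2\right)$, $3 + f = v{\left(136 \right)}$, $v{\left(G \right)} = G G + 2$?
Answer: $-18455$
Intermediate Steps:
$M = -5$
$v{\left(G \right)} = 2 + G^{2}$ ($v{\left(G \right)} = G^{2} + 2 = 2 + G^{2}$)
$f = 18495$ ($f = -3 + \left(2 + 136^{2}\right) = -3 + \left(2 + 18496\right) = -3 + 18498 = 18495$)
$U{\left(g \right)} = 40$ ($U{\left(g \right)} = \left(-5\right) 4 \left(-2\right) = \left(-20\right) \left(-2\right) = 40$)
$U{\left(78 \right)} - f = 40 - 18495 = -18455$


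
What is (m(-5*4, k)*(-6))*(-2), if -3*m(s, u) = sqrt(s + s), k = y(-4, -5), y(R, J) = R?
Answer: -8*I*sqrt(10) ≈ -25.298*I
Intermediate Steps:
k = -4
m(s, u) = -sqrt(2)*sqrt(s)/3 (m(s, u) = -sqrt(s + s)/3 = -sqrt(2)*sqrt(s)/3)
(m(-5*4, k)*(-6))*(-2) = (-sqrt(2)*sqrt(-5*4)/3*(-6))*(-2) = (-sqrt(2)*sqrt(-20)/3*(-6))*(-2) = (-sqrt(2)*2*I*sqrt(5)/3*(-6))*(-2) = (-2*I*sqrt(10)/3*(-6))*(-2) = (4*I*sqrt(10))*(-2) = -8*I*sqrt(10)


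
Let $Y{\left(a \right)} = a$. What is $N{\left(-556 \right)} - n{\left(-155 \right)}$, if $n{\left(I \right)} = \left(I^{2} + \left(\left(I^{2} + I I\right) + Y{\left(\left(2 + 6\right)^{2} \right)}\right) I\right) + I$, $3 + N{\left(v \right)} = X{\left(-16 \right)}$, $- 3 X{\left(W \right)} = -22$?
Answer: $\frac{22301413}{3} \approx 7.4338 \cdot 10^{6}$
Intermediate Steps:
$X{\left(W \right)} = \frac{22}{3}$ ($X{\left(W \right)} = \left(- \frac{1}{3}\right) \left(-22\right) = \frac{22}{3}$)
$N{\left(v \right)} = \frac{13}{3}$ ($N{\left(v \right)} = -3 + \frac{22}{3} = \frac{13}{3}$)
$n{\left(I \right)} = I + I^{2} + I \left(64 + 2 I^{2}\right)$ ($n{\left(I \right)} = \left(I^{2} + \left(\left(I^{2} + I I\right) + \left(2 + 6\right)^{2}\right) I\right) + I = \left(I^{2} + \left(\left(I^{2} + I^{2}\right) + 8^{2}\right) I\right) + I = \left(I^{2} + \left(2 I^{2} + 64\right) I\right) + I = \left(I^{2} + \left(64 + 2 I^{2}\right) I\right) + I = \left(I^{2} + I \left(64 + 2 I^{2}\right)\right) + I = I + I^{2} + I \left(64 + 2 I^{2}\right)$)
$N{\left(-556 \right)} - n{\left(-155 \right)} = \frac{13}{3} - - 155 \left(65 - 155 + 2 \left(-155\right)^{2}\right) = \frac{13}{3} - - 155 \left(65 - 155 + 2 \cdot 24025\right) = \frac{13}{3} - - 155 \left(65 - 155 + 48050\right) = \frac{13}{3} - \left(-155\right) 47960 = \frac{13}{3} - -7433800 = \frac{13}{3} + 7433800 = \frac{22301413}{3}$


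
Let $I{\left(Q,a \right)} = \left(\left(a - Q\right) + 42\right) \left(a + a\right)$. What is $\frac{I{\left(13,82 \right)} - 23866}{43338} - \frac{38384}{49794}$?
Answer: $- \frac{162118285}{179831031} \approx -0.9015$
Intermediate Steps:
$I{\left(Q,a \right)} = 2 a \left(42 + a - Q\right)$ ($I{\left(Q,a \right)} = \left(42 + a - Q\right) 2 a = 2 a \left(42 + a - Q\right)$)
$\frac{I{\left(13,82 \right)} - 23866}{43338} - \frac{38384}{49794} = \frac{2 \cdot 82 \left(42 + 82 - 13\right) - 23866}{43338} - \frac{38384}{49794} = \left(2 \cdot 82 \left(42 + 82 - 13\right) - 23866\right) \frac{1}{43338} - \frac{19192}{24897} = \left(2 \cdot 82 \cdot 111 - 23866\right) \frac{1}{43338} - \frac{19192}{24897} = \left(18204 - 23866\right) \frac{1}{43338} - \frac{19192}{24897} = \left(-5662\right) \frac{1}{43338} - \frac{19192}{24897} = - \frac{2831}{21669} - \frac{19192}{24897} = - \frac{162118285}{179831031}$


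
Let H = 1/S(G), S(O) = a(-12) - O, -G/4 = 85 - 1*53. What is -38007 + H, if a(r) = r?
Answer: -4408811/116 ≈ -38007.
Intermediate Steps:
G = -128 (G = -4*(85 - 1*53) = -4*(85 - 53) = -4*32 = -128)
S(O) = -12 - O
H = 1/116 (H = 1/(-12 - 1*(-128)) = 1/(-12 + 128) = 1/116 ≈ 0.0086207)
-38007 + H = -38007 + 1/116 = -4408811/116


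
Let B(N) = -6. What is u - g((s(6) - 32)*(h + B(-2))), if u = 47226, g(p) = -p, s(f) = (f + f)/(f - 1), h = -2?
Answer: 237314/5 ≈ 47463.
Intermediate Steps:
s(f) = 2*f/(-1 + f) (s(f) = (2*f)/(-1 + f) = 2*f/(-1 + f))
u - g((s(6) - 32)*(h + B(-2))) = 47226 - (-1)*(2*6/(-1 + 6) - 32)*(-2 - 6) = 47226 - (-1)*(2*6/5 - 32)*(-8) = 47226 - (-1)*(2*6*(1/5) - 32)*(-8) = 47226 - (-1)*(12/5 - 32)*(-8) = 47226 - (-1)*(-148/5*(-8)) = 47226 - (-1)*1184/5 = 47226 - 1*(-1184/5) = 47226 + 1184/5 = 237314/5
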